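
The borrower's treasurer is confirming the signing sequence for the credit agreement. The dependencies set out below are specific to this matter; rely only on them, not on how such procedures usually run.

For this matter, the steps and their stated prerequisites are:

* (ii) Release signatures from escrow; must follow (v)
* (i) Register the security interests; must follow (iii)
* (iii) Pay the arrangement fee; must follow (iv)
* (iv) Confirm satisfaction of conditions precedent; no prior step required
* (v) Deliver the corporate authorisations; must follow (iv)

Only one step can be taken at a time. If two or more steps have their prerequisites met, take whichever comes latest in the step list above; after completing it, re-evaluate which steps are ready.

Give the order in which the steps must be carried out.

(iv) (v) (iii) (i) (ii)

(iv) is the only step with nothing outstanding, so it goes first.
Now (v) and (iii) have their prerequisites met. (v) is listed later, so (v) next.
(iii) and (ii) are both available; (iii) is listed later → (iii).
Ready: (i) and (ii). (i) is listed later → (i).
Next only (ii) has its prerequisites met → (ii).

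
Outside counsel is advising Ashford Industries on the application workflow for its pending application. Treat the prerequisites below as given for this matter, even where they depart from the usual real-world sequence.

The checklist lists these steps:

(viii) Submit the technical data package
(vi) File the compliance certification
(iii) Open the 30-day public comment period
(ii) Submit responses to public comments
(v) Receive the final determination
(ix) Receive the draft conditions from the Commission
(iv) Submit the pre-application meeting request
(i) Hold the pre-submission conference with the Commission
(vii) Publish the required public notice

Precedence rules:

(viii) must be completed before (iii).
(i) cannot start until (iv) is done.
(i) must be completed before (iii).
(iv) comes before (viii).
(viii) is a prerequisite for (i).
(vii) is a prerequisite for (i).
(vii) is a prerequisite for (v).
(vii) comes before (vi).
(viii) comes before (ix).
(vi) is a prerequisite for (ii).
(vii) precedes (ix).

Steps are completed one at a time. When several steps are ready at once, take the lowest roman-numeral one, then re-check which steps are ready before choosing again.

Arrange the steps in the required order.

(iv) (vii) (v) (vi) (ii) (viii) (i) (iii) (ix)

Nothing is required for (iv) and (vii). (iv) has the earlier label → (iv) first.
Ready: (vii) and (viii). (vii) has the earlier label → (vii).
Ready: (v), (vi) and (viii). (v) has the earlier label → (v).
Ready: (vi) and (viii). (vi) has the earlier label → (vi).
Now (ii) and (viii) have their prerequisites met. (ii) has the earlier label, so (ii) next.
(viii) is the only step now ready → (viii).
(i) and (ix) are both available; (i) has the earlier label → (i).
Now (iii) and (ix) have their prerequisites met. (iii) has the earlier label, so (iii) next.
That leaves (ix) as the only ready step → (ix).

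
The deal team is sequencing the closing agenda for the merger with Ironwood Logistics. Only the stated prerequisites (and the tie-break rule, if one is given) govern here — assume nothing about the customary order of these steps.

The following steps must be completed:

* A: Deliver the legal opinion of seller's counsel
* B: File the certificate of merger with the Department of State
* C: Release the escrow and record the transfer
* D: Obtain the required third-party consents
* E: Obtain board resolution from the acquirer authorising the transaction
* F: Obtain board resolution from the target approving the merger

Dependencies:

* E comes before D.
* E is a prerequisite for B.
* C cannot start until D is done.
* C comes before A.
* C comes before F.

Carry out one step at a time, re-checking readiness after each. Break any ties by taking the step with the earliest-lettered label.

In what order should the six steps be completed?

E → B → D → C → A → F

E is the only step with nothing outstanding, so it goes first.
Now B and D have their prerequisites met. B has the earlier label, so B next.
D needed E, now all done → D.
That leaves C as the only ready step → C.
A and F are both available; A has the earlier label → A.
F is the only step now ready → F.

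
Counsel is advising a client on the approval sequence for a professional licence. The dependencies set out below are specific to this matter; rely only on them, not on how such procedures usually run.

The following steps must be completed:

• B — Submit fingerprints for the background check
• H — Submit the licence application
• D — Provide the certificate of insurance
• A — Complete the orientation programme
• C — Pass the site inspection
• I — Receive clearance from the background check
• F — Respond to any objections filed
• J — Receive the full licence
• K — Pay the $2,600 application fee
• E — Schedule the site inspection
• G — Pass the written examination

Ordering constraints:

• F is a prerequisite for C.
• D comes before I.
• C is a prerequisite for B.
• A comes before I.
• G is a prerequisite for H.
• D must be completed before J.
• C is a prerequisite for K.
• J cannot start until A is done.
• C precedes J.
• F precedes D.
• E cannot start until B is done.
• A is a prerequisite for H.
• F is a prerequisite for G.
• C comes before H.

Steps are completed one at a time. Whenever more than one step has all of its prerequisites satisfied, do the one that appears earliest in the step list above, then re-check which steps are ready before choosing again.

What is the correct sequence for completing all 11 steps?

A, F, D, C, B, I, J, K, E, G, H

A and F have no prerequisites; A is listed earlier, so A is first.
Next only F has its prerequisites met → F.
Now D, C and G have their prerequisites met. D is listed earlier, so D next.
I now also ready, so the ready set is {C, I, G}; C is listed earlier → C.
B, I, J, K and G are all available; B is listed earlier → B.
Ready: I, J, K, E and G. I is listed earlier → I.
Ready: J, K, E and G. J is listed earlier → J.
Ready: K, E and G. K is listed earlier → K.
Ready: E and G. E is listed earlier → E.
G needed F, now all done → G.
H needed A, C and G, now all done → H.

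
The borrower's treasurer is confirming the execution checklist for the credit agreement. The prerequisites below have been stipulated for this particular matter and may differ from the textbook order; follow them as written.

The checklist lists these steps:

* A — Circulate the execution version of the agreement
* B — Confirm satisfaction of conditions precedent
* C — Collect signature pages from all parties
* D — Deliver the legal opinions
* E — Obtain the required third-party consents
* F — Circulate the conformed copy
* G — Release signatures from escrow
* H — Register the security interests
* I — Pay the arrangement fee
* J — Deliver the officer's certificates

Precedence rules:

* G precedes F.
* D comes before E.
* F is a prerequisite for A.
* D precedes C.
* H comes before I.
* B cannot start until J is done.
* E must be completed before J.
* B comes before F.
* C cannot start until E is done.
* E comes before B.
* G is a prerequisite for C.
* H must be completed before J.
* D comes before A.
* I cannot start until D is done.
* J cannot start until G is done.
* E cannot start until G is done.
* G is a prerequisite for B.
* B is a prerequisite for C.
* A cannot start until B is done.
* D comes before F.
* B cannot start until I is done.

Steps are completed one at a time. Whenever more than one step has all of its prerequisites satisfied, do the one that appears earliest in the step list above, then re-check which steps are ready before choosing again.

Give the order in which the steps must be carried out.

D, G and H have no prerequisites; D is listed earlier, so D is first.
Ready: G and H. G is listed earlier → G.
Ready: E and H. E is listed earlier → E.
H is the only step now ready → H.
Now I and J have their prerequisites met. I is listed earlier, so I next.
J needed E, G and H, now all done → J.
B needed E, G, I and J, now all done → B.
C and F are both available; C is listed earlier → C.
That leaves F as the only ready step → F.
That leaves A as the only ready step → A.

D, G, E, H, I, J, B, C, F, A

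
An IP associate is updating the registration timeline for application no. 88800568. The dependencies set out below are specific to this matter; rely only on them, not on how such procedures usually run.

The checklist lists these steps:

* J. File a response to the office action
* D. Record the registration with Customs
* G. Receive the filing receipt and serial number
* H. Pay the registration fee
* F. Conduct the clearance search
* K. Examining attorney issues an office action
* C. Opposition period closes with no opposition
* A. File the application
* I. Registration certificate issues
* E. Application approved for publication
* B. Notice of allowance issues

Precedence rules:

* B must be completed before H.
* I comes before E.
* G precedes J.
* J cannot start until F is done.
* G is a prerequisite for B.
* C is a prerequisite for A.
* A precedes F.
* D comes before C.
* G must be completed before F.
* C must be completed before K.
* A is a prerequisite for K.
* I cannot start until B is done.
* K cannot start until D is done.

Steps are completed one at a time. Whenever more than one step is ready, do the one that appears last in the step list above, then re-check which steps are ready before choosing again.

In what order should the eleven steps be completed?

G B I E H D C A K F J

G and D have no prerequisites; G is listed later, so G is first.
B now also ready, so the ready set is {B, D}; B is listed later → B.
I and H now also ready, so the ready set is {I, H, D}; I is listed later → I.
E now also ready, so the ready set is {E, H, D}; E is listed later → E.
Now H and D have their prerequisites met. H is listed later, so H next.
That leaves D as the only ready step → D.
C is the only step now ready → C.
A needed C, now all done → A.
K and F are both available; K is listed later → K.
F needed A and G, now all done → F.
That leaves J as the only ready step → J.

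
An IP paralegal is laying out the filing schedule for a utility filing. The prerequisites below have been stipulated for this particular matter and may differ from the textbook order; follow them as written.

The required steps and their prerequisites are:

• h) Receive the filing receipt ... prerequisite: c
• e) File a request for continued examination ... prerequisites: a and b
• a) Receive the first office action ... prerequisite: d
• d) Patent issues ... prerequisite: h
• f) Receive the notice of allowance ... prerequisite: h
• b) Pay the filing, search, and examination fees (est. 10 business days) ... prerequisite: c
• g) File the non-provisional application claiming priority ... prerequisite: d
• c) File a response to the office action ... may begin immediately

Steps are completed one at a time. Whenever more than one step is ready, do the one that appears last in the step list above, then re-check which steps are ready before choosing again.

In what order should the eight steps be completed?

c, b, h, f, d, g, a, e

c has no prerequisites → c first.
b and h are both available; b is listed later → b.
h is the only step now ready → h.
Ready: f and d. f is listed later → f.
Next only d has its prerequisites met → d.
g and a are both available; g is listed later → g.
a is the only step now ready → a.
e needed b and a, now all done → e.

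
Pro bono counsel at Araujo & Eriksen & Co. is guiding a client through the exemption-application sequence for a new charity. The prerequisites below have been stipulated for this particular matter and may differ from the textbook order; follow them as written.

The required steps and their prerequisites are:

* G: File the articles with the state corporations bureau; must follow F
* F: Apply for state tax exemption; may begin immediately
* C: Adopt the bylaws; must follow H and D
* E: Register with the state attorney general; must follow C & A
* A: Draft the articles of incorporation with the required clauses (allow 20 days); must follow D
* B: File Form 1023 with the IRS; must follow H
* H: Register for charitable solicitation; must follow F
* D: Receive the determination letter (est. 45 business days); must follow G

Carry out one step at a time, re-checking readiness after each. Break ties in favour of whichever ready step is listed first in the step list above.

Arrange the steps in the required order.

F, G, H, B, D, C, A, E

Only F has no prerequisites, so it is first.
Now G and H have their prerequisites met. G is listed earlier, so G next.
Ready: H and D. H is listed earlier → H.
Now B and D have their prerequisites met. B is listed earlier, so B next.
D needed G, now all done → D.
Now C and A have their prerequisites met. C is listed earlier, so C next.
A is the only step now ready → A.
E is the only step now ready → E.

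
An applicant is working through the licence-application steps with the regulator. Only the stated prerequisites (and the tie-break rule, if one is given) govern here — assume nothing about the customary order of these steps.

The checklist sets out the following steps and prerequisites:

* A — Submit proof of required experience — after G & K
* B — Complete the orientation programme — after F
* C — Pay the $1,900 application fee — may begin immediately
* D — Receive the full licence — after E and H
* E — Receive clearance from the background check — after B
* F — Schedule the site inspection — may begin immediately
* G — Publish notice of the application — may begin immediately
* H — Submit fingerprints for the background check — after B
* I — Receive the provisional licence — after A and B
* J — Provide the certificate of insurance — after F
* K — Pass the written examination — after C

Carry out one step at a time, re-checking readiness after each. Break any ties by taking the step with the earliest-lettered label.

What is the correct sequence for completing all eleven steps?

C, F and G have no prerequisites; C has the earlier label, so C is first.
Ready: F, G and K. F has the earlier label → F.
Now B, G, J and K have their prerequisites met. B has the earlier label, so B next.
Now E, G, H, J and K have their prerequisites met. E has the earlier label, so E next.
Now G, H, J and K have their prerequisites met. G has the earlier label, so G next.
Now H, J and K have their prerequisites met. H has the earlier label, so H next.
D now also ready, so the ready set is {D, J, K}; D has the earlier label → D.
Ready: J and K. J has the earlier label → J.
Next only K has its prerequisites met → K.
A needed G and K, now all done → A.
That leaves I as the only ready step → I.

C, F, B, E, G, H, D, J, K, A, I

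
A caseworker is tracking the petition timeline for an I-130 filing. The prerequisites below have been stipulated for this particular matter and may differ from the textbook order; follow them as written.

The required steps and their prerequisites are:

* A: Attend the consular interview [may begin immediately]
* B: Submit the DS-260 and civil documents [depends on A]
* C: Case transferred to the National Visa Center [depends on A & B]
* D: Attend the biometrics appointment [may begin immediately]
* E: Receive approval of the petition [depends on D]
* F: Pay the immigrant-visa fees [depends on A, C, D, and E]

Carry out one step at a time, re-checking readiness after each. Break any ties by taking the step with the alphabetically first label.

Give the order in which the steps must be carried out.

A, B, C, D, E, F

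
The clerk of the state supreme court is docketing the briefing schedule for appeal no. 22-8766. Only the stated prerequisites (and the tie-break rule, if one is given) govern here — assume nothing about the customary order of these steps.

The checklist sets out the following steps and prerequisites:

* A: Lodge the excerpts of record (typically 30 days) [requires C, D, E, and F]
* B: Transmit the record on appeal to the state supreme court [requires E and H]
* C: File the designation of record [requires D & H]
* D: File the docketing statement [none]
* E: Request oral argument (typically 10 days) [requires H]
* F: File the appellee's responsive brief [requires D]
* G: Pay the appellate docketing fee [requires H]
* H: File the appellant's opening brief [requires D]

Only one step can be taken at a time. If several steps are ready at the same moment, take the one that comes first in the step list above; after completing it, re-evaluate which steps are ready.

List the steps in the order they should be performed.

D is the only step with nothing outstanding, so it goes first.
Ready: F and H. F is listed earlier → F.
Next only H has its prerequisites met → H.
Ready: C, E and G. C is listed earlier → C.
E and G are both available; E is listed earlier → E.
A and B now also ready, so the ready set is {A, B, G}; A is listed earlier → A.
Ready: B and G. B is listed earlier → B.
G needed H, now all done → G.

D, F, H, C, E, A, B, G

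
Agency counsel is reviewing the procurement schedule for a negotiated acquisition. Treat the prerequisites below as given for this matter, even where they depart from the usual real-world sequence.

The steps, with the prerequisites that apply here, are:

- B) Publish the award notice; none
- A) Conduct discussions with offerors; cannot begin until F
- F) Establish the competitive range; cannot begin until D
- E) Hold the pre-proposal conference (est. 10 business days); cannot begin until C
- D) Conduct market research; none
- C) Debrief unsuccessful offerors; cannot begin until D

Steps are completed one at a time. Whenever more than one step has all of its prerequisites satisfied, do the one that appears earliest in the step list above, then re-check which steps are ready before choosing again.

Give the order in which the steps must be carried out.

B and D have no prerequisites; B is listed earlier, so B is first.
D is the only step now ready → D.
Now F and C have their prerequisites met. F is listed earlier, so F next.
A now also ready, so the ready set is {A, C}; A is listed earlier → A.
C is the only step now ready → C.
E is the only step now ready → E.

B, D, F, A, C, E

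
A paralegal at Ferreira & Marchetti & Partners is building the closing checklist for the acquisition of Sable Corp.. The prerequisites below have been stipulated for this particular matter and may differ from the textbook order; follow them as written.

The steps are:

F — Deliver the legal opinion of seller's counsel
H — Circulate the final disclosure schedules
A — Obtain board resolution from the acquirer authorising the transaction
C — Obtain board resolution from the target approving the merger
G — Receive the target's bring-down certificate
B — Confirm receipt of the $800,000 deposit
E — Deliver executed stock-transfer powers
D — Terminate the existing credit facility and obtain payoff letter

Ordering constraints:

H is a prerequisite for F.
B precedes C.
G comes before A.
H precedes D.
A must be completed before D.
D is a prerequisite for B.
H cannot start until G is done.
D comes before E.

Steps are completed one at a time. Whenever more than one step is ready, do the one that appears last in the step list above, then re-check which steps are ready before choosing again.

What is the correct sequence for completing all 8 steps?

Only G has no prerequisites, so it is first.
Ready: A and H. A is listed later → A.
That leaves H as the only ready step → H.
D and F are both available; D is listed later → D.
E, B and F are all available; E is listed later → E.
Now B and F have their prerequisites met. B is listed later, so B next.
Now C and F have their prerequisites met. C is listed later, so C next.
Next only F has its prerequisites met → F.

G, A, H, D, E, B, C, F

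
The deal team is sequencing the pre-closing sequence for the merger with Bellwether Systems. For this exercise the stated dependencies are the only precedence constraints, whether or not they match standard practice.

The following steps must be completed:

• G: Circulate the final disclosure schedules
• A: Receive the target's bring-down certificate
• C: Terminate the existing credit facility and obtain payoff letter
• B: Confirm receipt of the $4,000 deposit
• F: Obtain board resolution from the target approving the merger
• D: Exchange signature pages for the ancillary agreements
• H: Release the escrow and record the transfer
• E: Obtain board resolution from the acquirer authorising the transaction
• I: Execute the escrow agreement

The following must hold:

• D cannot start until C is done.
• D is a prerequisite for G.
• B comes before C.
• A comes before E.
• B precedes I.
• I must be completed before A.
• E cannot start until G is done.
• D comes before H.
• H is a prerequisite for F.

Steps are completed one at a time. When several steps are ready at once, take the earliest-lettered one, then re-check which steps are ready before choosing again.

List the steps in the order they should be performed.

B, C, D, G, H, F, I, A, E

B is the only step with nothing outstanding, so it goes first.
Ready: C and I. C has the earlier label → C.
Now D and I have their prerequisites met. D has the earlier label, so D next.
Now G, H and I have their prerequisites met. G has the earlier label, so G next.
Ready: H and I. H has the earlier label → H.
F now also ready, so the ready set is {F, I}; F has the earlier label → F.
I needed B, now all done → I.
That leaves A as the only ready step → A.
Next only E has its prerequisites met → E.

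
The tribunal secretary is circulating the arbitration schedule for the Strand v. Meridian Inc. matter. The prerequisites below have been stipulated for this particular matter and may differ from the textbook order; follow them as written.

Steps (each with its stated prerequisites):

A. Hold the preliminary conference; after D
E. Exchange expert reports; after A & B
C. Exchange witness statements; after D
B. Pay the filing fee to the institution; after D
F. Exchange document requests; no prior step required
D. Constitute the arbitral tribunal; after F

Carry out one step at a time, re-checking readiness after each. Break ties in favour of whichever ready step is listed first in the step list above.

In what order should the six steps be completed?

Only F has no prerequisites, so it is first.
Next only D has its prerequisites met → D.
Ready: A, C and B. A is listed earlier → A.
Now C and B have their prerequisites met. C is listed earlier, so C next.
That leaves B as the only ready step → B.
E is the only step now ready → E.

F, D, A, C, B, E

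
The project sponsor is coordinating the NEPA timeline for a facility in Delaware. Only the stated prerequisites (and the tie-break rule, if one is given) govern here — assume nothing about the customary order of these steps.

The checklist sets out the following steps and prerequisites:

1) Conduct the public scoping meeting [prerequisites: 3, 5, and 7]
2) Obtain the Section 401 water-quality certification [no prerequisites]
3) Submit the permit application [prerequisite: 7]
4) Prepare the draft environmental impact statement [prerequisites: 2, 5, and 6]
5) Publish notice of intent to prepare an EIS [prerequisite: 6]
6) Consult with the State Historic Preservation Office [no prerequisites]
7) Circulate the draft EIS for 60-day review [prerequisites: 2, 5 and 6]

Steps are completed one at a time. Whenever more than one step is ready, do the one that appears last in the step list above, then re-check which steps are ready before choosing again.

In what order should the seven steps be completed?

6, 5, 2, 7, 4, 3, 1

Nothing is required for 6 and 2. 6 is listed later → 6 first.
Ready: 5 and 2. 5 is listed later → 5.
That leaves 2 as the only ready step → 2.
7 and 4 are both available; 7 is listed later → 7.
3 now also ready, so the ready set is {4, 3}; 4 is listed later → 4.
3 needed 7, now all done → 3.
That leaves 1 as the only ready step → 1.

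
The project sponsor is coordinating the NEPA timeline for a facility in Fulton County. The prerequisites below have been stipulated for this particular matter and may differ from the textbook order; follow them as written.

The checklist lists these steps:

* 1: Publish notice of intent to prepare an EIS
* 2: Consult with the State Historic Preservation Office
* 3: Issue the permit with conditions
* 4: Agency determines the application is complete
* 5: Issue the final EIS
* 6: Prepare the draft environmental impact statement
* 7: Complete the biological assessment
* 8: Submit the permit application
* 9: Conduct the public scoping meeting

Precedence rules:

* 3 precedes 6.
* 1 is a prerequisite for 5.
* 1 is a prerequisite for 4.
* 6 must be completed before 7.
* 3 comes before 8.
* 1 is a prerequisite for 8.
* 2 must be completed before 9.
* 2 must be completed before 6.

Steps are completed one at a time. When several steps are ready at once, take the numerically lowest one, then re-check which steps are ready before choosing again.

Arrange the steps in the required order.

Nothing is required for 1, 2 and 3. 1 has the earlier label → 1 first.
4 and 5 now also ready, so the ready set is {2, 3, 4, 5}; 2 has the earlier label → 2.
3, 4, 5 and 9 are all available; 3 has the earlier label → 3.
4, 5, 6, 8 and 9 are all available; 4 has the earlier label → 4.
Ready: 5, 6, 8 and 9. 5 has the earlier label → 5.
Ready: 6, 8 and 9. 6 has the earlier label → 6.
7 now also ready, so the ready set is {7, 8, 9}; 7 has the earlier label → 7.
8 and 9 are both available; 8 has the earlier label → 8.
9 needed 2, now all done → 9.

1 2 3 4 5 6 7 8 9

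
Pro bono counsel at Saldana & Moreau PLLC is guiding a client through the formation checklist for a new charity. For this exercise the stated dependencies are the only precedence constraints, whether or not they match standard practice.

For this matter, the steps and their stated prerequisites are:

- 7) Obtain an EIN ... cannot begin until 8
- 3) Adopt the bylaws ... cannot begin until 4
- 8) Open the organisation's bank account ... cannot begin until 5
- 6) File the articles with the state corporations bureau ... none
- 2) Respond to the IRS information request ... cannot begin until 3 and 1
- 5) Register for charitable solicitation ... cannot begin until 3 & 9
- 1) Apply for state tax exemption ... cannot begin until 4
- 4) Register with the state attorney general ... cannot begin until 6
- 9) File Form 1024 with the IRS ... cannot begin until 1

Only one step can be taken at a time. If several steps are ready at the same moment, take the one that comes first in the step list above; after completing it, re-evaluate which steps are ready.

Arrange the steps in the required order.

6 → 4 → 3 → 1 → 2 → 9 → 5 → 8 → 7

Only 6 has no prerequisites, so it is first.
4 is the only step now ready → 4.
Now 3 and 1 have their prerequisites met. 3 is listed earlier, so 3 next.
1 needed 4, now all done → 1.
Now 2 and 9 have their prerequisites met. 2 is listed earlier, so 2 next.
9 needed 1, now all done → 9.
Next only 5 has its prerequisites met → 5.
8 needed 5, now all done → 8.
That leaves 7 as the only ready step → 7.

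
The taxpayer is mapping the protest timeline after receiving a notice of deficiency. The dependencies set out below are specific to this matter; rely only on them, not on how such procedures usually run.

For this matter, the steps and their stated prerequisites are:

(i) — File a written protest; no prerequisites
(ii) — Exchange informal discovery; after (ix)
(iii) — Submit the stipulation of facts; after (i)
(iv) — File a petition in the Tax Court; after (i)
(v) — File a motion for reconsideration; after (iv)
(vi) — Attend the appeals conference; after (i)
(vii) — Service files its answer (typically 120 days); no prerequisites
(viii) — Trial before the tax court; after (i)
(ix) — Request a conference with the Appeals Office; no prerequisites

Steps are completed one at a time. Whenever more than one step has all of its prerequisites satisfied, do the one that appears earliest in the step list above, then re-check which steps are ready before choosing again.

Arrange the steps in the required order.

(i), (iii), (iv), (v), (vi), (vii), (viii), (ix), (ii)

Nothing is required for (i), (vii) and (ix). (i) is listed earlier → (i) first.
Now (iii), (iv), (vi), (vii), (viii) and (ix) have their prerequisites met. (iii) is listed earlier, so (iii) next.
Ready: (iv), (vi), (vii), (viii) and (ix). (iv) is listed earlier → (iv).
Ready: (v), (vi), (vii), (viii) and (ix). (v) is listed earlier → (v).
Now (vi), (vii), (viii) and (ix) have their prerequisites met. (vi) is listed earlier, so (vi) next.
Ready: (vii), (viii) and (ix). (vii) is listed earlier → (vii).
Now (viii) and (ix) have their prerequisites met. (viii) is listed earlier, so (viii) next.
(ix) is the only step now ready → (ix).
(ii) needed (ix), now all done → (ii).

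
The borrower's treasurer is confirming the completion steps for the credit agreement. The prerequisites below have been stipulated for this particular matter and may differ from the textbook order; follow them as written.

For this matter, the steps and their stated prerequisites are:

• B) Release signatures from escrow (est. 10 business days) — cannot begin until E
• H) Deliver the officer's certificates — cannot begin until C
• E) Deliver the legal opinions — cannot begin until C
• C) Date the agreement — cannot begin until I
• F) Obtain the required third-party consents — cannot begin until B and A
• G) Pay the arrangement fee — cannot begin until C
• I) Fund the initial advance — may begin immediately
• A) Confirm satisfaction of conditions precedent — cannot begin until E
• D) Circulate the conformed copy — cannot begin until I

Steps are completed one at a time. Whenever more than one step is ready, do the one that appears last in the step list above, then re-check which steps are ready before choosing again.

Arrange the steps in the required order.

I D C G E A H B F

Only I has no prerequisites, so it is first.
D and C are both available; D is listed later → D.
That leaves C as the only ready step → C.
G, E and H are all available; G is listed later → G.
E and H are both available; E is listed later → E.
A and B now also ready, so the ready set is {A, H, B}; A is listed later → A.
Ready: H and B. H is listed later → H.
B needed E, now all done → B.
F needed A and B, now all done → F.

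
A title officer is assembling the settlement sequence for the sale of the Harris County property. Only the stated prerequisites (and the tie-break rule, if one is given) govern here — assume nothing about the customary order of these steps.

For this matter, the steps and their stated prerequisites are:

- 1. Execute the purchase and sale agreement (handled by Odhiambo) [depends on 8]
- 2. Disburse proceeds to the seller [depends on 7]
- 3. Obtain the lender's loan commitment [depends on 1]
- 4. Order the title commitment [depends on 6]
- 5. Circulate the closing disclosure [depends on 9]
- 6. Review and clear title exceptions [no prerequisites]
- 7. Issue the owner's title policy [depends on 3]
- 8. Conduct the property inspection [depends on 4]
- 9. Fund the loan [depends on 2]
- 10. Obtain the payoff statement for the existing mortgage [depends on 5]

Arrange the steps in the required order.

6 has no prerequisites → 6 first.
4 needed 6, now all done → 4.
That leaves 8 as the only ready step → 8.
1 is the only step now ready → 1.
3 is the only step now ready → 3.
7 is the only step now ready → 7.
2 needed 7, now all done → 2.
9 needed 2, now all done → 9.
5 is the only step now ready → 5.
Next only 10 has its prerequisites met → 10.

6 → 4 → 8 → 1 → 3 → 7 → 2 → 9 → 5 → 10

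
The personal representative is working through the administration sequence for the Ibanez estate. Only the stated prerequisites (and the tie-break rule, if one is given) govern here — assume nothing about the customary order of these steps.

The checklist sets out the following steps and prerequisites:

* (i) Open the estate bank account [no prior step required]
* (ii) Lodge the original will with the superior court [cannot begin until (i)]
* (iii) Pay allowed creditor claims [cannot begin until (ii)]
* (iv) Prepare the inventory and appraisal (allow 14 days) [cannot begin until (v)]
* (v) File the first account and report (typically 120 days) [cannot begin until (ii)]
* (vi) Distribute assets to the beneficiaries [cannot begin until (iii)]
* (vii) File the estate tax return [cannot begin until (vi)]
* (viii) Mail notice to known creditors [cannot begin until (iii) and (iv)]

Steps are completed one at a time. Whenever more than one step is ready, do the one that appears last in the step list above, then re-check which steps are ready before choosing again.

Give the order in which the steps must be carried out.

(i) (ii) (v) (iv) (iii) (viii) (vi) (vii)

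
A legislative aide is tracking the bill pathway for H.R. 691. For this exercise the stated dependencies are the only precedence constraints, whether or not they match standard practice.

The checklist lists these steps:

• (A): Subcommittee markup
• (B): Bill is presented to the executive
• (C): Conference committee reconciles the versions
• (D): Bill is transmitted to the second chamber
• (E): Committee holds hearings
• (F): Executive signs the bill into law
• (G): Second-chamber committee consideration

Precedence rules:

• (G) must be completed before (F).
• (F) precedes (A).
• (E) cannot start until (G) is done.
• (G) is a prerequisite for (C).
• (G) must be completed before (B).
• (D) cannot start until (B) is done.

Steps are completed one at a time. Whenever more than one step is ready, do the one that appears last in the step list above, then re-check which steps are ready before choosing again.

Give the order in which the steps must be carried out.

(G), (F), (E), (C), (B), (D), (A)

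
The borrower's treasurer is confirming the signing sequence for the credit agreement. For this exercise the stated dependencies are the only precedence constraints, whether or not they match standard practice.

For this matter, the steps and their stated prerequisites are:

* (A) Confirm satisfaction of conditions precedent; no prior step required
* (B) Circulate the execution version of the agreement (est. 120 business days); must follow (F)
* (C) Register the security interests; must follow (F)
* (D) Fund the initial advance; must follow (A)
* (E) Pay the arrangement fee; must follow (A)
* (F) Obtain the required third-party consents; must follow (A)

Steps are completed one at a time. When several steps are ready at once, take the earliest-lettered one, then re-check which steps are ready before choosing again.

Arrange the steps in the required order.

(A) (D) (E) (F) (B) (C)

(A) has no prerequisites → (A) first.
Ready: (D), (E) and (F). (D) has the earlier label → (D).
(E) and (F) are both available; (E) has the earlier label → (E).
(F) needed (A), now all done → (F).
(B) and (C) are both available; (B) has the earlier label → (B).
(C) is the only step now ready → (C).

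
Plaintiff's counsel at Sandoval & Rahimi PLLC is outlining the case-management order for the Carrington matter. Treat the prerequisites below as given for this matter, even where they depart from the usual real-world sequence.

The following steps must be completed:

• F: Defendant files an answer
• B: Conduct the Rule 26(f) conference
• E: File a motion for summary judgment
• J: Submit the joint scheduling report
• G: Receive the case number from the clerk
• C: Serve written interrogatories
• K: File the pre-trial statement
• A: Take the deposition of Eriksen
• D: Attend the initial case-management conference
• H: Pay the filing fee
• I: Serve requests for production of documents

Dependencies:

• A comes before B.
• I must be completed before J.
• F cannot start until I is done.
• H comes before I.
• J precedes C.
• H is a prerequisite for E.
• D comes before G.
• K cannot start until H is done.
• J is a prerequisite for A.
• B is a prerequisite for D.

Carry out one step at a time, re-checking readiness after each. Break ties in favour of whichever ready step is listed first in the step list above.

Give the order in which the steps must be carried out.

H, E, K, I, F, J, C, A, B, D, G

H is the only step with nothing outstanding, so it goes first.
Now E, K and I have their prerequisites met. E is listed earlier, so E next.
K and I are both available; K is listed earlier → K.
Next only I has its prerequisites met → I.
Ready: F and J. F is listed earlier → F.
Next only J has its prerequisites met → J.
C and A are both available; C is listed earlier → C.
Next only A has its prerequisites met → A.
B needed A, now all done → B.
D needed B, now all done → D.
G needed D, now all done → G.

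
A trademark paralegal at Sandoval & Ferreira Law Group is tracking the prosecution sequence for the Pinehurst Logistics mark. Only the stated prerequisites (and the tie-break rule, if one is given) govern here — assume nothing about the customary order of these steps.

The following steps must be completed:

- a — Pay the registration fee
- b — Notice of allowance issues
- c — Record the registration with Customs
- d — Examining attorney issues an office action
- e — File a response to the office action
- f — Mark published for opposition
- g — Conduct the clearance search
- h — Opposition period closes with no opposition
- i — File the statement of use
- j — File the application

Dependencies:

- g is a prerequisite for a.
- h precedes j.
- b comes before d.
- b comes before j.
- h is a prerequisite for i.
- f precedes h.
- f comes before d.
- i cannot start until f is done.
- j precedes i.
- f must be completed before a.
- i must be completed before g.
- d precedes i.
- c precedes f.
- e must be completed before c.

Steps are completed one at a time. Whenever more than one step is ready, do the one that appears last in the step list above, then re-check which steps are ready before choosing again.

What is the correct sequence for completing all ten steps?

e, c, f, h, b, j, d, i, g, a

Nothing is required for e and b. e is listed later → e first.
c and b are both available; c is listed later → c.
f now also ready, so the ready set is {f, b}; f is listed later → f.
h and b are both available; h is listed later → h.
Next only b has its prerequisites met → b.
Now j and d have their prerequisites met. j is listed later, so j next.
d is the only step now ready → d.
Next only i has its prerequisites met → i.
g needed i, now all done → g.
a needed g and f, now all done → a.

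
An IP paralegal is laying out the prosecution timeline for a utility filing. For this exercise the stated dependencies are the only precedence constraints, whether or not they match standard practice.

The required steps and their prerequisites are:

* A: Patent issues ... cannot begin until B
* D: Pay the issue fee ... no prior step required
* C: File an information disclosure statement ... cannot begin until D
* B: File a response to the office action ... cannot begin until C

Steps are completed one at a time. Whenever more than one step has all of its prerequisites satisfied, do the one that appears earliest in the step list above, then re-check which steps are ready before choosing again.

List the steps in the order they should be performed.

D has no prerequisites → D first.
C needed D, now all done → C.
B needed C, now all done → B.
That leaves A as the only ready step → A.

D C B A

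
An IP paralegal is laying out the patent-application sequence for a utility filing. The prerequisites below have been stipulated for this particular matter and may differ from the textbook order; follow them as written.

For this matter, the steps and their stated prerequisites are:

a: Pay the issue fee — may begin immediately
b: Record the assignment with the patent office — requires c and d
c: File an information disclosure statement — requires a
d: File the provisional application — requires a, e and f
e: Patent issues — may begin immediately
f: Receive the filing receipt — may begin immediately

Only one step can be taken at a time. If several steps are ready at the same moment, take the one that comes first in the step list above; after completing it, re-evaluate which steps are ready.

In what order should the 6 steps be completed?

a, e and f have no prerequisites; a is listed earlier, so a is first.
Now c, e and f have their prerequisites met. c is listed earlier, so c next.
Ready: e and f. e is listed earlier → e.
That leaves f as the only ready step → f.
d needed a, e and f, now all done → d.
b needed c and d, now all done → b.

a c e f d b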